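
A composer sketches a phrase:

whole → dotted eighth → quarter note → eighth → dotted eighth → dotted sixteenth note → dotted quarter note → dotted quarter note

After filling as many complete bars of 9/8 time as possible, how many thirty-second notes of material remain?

11

One bar of 9/8 = 36 thirty-second notes.
Convert each value to thirty-second notes: whole = 32; dotted eighth = 6; quarter note = 8; eighth = 4; dotted eighth = 6; dotted sixteenth note = 3; dotted quarter note = 12; dotted quarter note = 12.
Altogether 32 + 6 + 8 + 4 + 6 + 3 + 12 + 12 = 83.
83 ÷ 36 = 2 complete bars with 11 thirty-second notes remaining.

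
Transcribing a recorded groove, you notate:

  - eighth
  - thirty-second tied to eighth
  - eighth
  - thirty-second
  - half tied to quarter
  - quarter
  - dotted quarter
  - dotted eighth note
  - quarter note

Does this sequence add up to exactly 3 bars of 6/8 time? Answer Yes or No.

Yes

One bar of 6/8 = 24 thirty-second notes, so 3 bars = 72.
Working in thirty-second notes: eighth = 4; thirty-second tied to eighth (thirty-second + eighth) = 5; eighth = 4; thirty-second = 1; half tied to quarter (half + quarter) = 24; quarter = 8; dotted quarter = 12; dotted eighth note = 6; quarter note = 8.
Altogether 4 + 5 + 4 + 1 + 24 + 8 + 12 + 6 + 8 = 72.
72 equals 72, so the answer is Yes.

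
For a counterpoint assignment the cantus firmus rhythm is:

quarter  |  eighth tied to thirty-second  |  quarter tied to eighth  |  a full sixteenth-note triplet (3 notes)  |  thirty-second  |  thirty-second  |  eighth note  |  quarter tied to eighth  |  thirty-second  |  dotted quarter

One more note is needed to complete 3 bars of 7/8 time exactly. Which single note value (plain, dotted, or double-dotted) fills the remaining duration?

dotted half note

3 bars of 7/8 = 84 thirty-second notes.
Each duration in thirty-second notes: quarter = 8; eighth tied to thirty-second (eighth + thirty-second) = 5; quarter tied to eighth (quarter + eighth) = 12; a full sixteenth-note triplet (3 notes) (three triplet sixteenths span one eighth) = 4; thirty-second = 1; thirty-second = 1; eighth note = 4; quarter tied to eighth (quarter + eighth) = 12; thirty-second = 1; dotted quarter = 12.
Altogether 8 + 5 + 12 + 4 + 1 + 1 + 4 + 12 + 1 + 12 = 60.
Remaining: 84 − 60 = 24 thirty-second notes, which is a dotted half note.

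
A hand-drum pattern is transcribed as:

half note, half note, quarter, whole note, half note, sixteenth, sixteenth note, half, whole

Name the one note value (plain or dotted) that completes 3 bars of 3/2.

eighth note

3 bars of 3/2 = 72 sixteenth notes.
Working in sixteenth notes: half note = 8; half note = 8; quarter = 4; whole note = 16; half note = 8; sixteenth = 1; sixteenth note = 1; half = 8; whole = 16.
Adding: 8 + 8 + 4 + 16 + 8 + 1 + 1 + 8 + 16 = 70.
Remaining: 72 − 70 = 2 sixteenth notes, which is a eighth note.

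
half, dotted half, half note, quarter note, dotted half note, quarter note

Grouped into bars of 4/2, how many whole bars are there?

One bar of 4/2 = 8 quarter notes.
Convert each value to quarter notes: half = 2; dotted half = 3; half note = 2; quarter note = 1; dotted half note = 3; quarter note = 1.
Sum: 2 + 3 + 2 + 1 + 3 + 1 = 12.
12 ÷ 8 = 1 complete bar with 4 left over.

1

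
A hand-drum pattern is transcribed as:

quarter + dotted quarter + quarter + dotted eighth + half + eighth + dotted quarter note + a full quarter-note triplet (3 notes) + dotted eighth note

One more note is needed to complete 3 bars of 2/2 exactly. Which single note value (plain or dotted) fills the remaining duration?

quarter note

3 bars of 2/2 = 48 sixteenth notes.
Each duration in sixteenth notes: quarter = 4; dotted quarter = 6; quarter = 4; dotted eighth = 3; half = 8; eighth = 2; dotted quarter note = 6; a full quarter-note triplet (3 notes) (three triplet quarters span one half) = 8; dotted eighth note = 3.
Adding: 4 + 6 + 4 + 3 + 8 + 2 + 6 + 8 + 3 = 44.
Remaining: 48 − 44 = 4 sixteenth notes, which is a quarter note.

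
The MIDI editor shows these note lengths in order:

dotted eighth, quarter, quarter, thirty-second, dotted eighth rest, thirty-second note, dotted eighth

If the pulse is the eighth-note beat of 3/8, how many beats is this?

9

One eighth-note beat = 4 thirty-second notes.
Working in thirty-second notes: dotted eighth = 6; quarter = 8; quarter = 8; thirty-second = 1; dotted eighth rest = 6; thirty-second note = 1; dotted eighth = 6.
Sum: 6 + 8 + 8 + 1 + 6 + 1 + 6 = 36.
36 ÷ 4 = 9 beats.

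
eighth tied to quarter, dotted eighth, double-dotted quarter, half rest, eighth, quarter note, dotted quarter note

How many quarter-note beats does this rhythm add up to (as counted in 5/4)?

9

One quarter-note beat = 4 sixteenth notes.
Each duration in sixteenth notes: eighth tied to quarter (eighth + quarter) = 6; dotted eighth = 3; double-dotted quarter = 7; half rest = 8; eighth = 2; quarter note = 4; dotted quarter note = 6.
Altogether 6 + 3 + 7 + 8 + 2 + 4 + 6 = 36.
36 ÷ 4 = 9 beats.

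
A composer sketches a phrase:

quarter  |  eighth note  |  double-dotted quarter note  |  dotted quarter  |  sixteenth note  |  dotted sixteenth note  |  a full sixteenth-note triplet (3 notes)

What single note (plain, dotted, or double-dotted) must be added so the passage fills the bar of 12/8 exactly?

thirty-second note

The bar of 12/8 = 48 thirty-second notes.
Each duration in thirty-second notes: quarter = 8; eighth note = 4; double-dotted quarter note = 14; dotted quarter = 12; sixteenth note = 2; dotted sixteenth note = 3; a full sixteenth-note triplet (3 notes) (three triplet sixteenths span one eighth) = 4.
Sum: 8 + 4 + 14 + 12 + 2 + 3 + 4 = 47.
Remaining: 48 − 47 = 1 thirty-second note, which is a thirty-second note.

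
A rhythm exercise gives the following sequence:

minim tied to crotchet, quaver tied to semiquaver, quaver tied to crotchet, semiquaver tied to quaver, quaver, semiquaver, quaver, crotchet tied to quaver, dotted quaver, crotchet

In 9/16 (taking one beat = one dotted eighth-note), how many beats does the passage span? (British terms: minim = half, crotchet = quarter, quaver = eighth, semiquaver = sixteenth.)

14

One dotted eighth-note beat = 3 sixteenth notes.
Each duration in sixteenth notes: minim tied to crotchet (minim + crotchet) = 12; quaver tied to semiquaver (quaver + semiquaver) = 3; quaver tied to crotchet (quaver + crotchet) = 6; semiquaver tied to quaver (semiquaver + quaver) = 3; quaver = 2; semiquaver = 1; quaver = 2; crotchet tied to quaver (crotchet + quaver) = 6; dotted quaver = 3; crotchet = 4.
Sum: 12 + 3 + 6 + 3 + 2 + 1 + 2 + 6 + 3 + 4 = 42.
42 ÷ 3 = 14 beats.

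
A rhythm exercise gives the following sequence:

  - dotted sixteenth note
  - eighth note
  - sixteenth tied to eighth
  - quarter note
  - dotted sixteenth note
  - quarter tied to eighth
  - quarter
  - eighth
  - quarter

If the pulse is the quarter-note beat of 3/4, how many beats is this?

7

One quarter-note beat = 8 thirty-second notes.
Working in thirty-second notes: dotted sixteenth note = 3; eighth note = 4; sixteenth tied to eighth (sixteenth + eighth) = 6; quarter note = 8; dotted sixteenth note = 3; quarter tied to eighth (quarter + eighth) = 12; quarter = 8; eighth = 4; quarter = 8.
Sum: 3 + 4 + 6 + 8 + 3 + 12 + 8 + 4 + 8 = 56.
56 ÷ 8 = 7 beats.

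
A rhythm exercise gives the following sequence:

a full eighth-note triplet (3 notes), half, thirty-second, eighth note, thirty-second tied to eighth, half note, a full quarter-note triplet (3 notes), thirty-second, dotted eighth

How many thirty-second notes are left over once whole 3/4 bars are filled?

1

One bar of 3/4 = 24 thirty-second notes.
Convert each value to thirty-second notes: a full eighth-note triplet (3 notes) (three triplet eighths span one quarter) = 8; half = 16; thirty-second = 1; eighth note = 4; thirty-second tied to eighth (thirty-second + eighth) = 5; half note = 16; a full quarter-note triplet (3 notes) (three triplet quarters span one half) = 16; thirty-second = 1; dotted eighth = 6.
Adding: 8 + 16 + 1 + 4 + 5 + 16 + 16 + 1 + 6 = 73.
73 ÷ 24 = 3 complete bars with 1 thirty-second note remaining.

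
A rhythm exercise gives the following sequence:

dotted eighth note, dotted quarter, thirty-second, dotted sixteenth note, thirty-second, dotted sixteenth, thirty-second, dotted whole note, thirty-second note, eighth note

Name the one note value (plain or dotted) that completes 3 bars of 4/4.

3 bars of 4/4 = 96 thirty-second notes.
Each duration in thirty-second notes: dotted eighth note = 6; dotted quarter = 12; thirty-second = 1; dotted sixteenth note = 3; thirty-second = 1; dotted sixteenth = 3; thirty-second = 1; dotted whole note = 48; thirty-second note = 1; eighth note = 4.
Total: 6 + 12 + 1 + 3 + 1 + 3 + 1 + 48 + 1 + 4 = 80.
Remaining: 96 − 80 = 16 thirty-second notes, which is a half note.

half note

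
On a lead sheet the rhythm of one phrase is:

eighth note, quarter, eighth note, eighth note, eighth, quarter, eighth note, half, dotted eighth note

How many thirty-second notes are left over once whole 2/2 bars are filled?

26

One bar of 2/2 = 16 sixteenth notes.
Each duration in sixteenth notes: eighth note = 2; quarter = 4; eighth note = 2; eighth note = 2; eighth = 2; quarter = 4; eighth note = 2; half = 8; dotted eighth note = 3.
Sum: 2 + 4 + 2 + 2 + 2 + 4 + 2 + 8 + 3 = 29.
29 ÷ 16 = 1 complete bar with 13 sixteenth notes remaining = 26 thirty-second notes.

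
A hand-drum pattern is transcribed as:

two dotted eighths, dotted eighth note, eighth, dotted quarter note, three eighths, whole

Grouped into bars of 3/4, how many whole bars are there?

One bar of 3/4 = 12 sixteenth notes.
In sixteenth notes: dotted eighth = 3; dotted eighth = 3; dotted eighth note = 3; eighth = 2; dotted quarter note = 6; eighth = 2; eighth = 2; eighth = 2; whole = 16.
Adding: 3 + 3 + 3 + 2 + 6 + 2 + 2 + 2 + 16 = 39.
39 ÷ 12 = 3 complete bars with 3 left over.

3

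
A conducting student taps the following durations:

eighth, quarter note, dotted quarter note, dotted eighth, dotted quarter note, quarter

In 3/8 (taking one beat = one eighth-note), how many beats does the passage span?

One eighth-note beat = 2 sixteenth notes.
Working in sixteenth notes: eighth = 2; quarter note = 4; dotted quarter note = 6; dotted eighth = 3; dotted quarter note = 6; quarter = 4.
Altogether 2 + 4 + 6 + 3 + 6 + 4 = 25.
25 ÷ 2 = 12.5 beats.

12.5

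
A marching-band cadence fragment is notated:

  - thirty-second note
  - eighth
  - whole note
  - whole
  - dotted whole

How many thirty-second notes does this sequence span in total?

117

In thirty-second notes: thirty-second note = 1; eighth = 4; whole note = 32; whole = 32; dotted whole = 48.
Adding: 1 + 4 + 32 + 32 + 48 = 117 thirty-second notes.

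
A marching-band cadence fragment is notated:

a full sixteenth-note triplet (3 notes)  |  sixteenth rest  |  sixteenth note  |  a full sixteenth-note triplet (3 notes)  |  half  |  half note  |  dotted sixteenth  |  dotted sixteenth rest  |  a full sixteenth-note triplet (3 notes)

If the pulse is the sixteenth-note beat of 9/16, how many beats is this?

One sixteenth-note beat = 2 thirty-second notes.
In thirty-second notes: a full sixteenth-note triplet (3 notes) (three triplet sixteenths span one eighth) = 4; sixteenth rest = 2; sixteenth note = 2; a full sixteenth-note triplet (3 notes) (three triplet sixteenths span one eighth) = 4; half = 16; half note = 16; dotted sixteenth = 3; dotted sixteenth rest = 3; a full sixteenth-note triplet (3 notes) (three triplet sixteenths span one eighth) = 4.
Adding: 4 + 2 + 2 + 4 + 16 + 16 + 3 + 3 + 4 = 54.
54 ÷ 2 = 27 beats.

27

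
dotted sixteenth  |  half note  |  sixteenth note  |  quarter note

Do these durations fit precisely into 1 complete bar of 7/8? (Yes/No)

One bar of 7/8 = 28 thirty-second notes.
Express everything in thirty-second notes: dotted sixteenth = 3; half note = 16; sixteenth note = 2; quarter note = 8.
Altogether 3 + 16 + 2 + 8 = 29.
29 exceeds 28, so the answer is No.

No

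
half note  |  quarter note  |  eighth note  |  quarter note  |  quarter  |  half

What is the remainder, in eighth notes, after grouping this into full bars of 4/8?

3

One bar of 4/8 = 4 eighth notes.
Each duration in eighth notes: half note = 4; quarter note = 2; eighth note = 1; quarter note = 2; quarter = 2; half = 4.
Sum: 4 + 2 + 1 + 2 + 2 + 4 = 15.
15 ÷ 4 = 3 complete bars with 3 eighth notes remaining.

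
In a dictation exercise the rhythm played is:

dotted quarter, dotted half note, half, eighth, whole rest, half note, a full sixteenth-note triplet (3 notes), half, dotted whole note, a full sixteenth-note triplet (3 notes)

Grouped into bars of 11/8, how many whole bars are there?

4

One bar of 11/8 = 11 eighth notes.
Express everything in eighth notes: dotted quarter = 3; dotted half note = 6; half = 4; eighth = 1; whole rest = 8; half note = 4; a full sixteenth-note triplet (3 notes) (three triplet sixteenths span one eighth) = 1; half = 4; dotted whole note = 12; a full sixteenth-note triplet (3 notes) (three triplet sixteenths span one eighth) = 1.
Sum: 3 + 6 + 4 + 1 + 8 + 4 + 1 + 4 + 12 + 1 = 44.
44 ÷ 11 = 4 complete bars with 0 left over.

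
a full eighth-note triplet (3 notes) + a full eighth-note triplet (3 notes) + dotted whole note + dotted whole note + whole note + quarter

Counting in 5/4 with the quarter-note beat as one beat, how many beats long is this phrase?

19

One quarter-note beat = 2 eighth notes.
Express everything in eighth notes: a full eighth-note triplet (3 notes) (three triplet eighths span one quarter) = 2; a full eighth-note triplet (3 notes) (three triplet eighths span one quarter) = 2; dotted whole note = 12; dotted whole note = 12; whole note = 8; quarter = 2.
Altogether 2 + 2 + 12 + 12 + 8 + 2 = 38.
38 ÷ 2 = 19 beats.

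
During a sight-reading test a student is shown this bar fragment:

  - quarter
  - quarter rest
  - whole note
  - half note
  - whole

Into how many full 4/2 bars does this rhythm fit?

One bar of 4/2 = 8 quarter notes.
Convert each value to quarter notes: quarter = 1; quarter rest = 1; whole note = 4; half note = 2; whole = 4.
Adding: 1 + 1 + 4 + 2 + 4 = 12.
12 ÷ 8 = 1 complete bar with 4 left over.

1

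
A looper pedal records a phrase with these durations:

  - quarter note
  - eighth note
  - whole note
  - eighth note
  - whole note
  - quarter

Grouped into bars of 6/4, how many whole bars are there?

1

One bar of 6/4 = 12 eighth notes.
Express everything in eighth notes: quarter note = 2; eighth note = 1; whole note = 8; eighth note = 1; whole note = 8; quarter = 2.
Sum: 2 + 1 + 8 + 1 + 8 + 2 = 22.
22 ÷ 12 = 1 complete bar with 10 left over.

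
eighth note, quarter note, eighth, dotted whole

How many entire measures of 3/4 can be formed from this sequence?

One bar of 3/4 = 6 eighth notes.
In eighth notes: eighth note = 1; quarter note = 2; eighth = 1; dotted whole = 12.
Sum: 1 + 2 + 1 + 12 = 16.
16 ÷ 6 = 2 complete bars with 4 left over.

2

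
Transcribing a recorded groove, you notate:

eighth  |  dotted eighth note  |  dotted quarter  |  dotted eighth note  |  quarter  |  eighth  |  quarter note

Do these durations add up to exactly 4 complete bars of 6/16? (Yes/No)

One bar of 6/16 = 6 sixteenth notes, so 4 bars = 24.
In sixteenth notes: eighth = 2; dotted eighth note = 3; dotted quarter = 6; dotted eighth note = 3; quarter = 4; eighth = 2; quarter note = 4.
Sum: 2 + 3 + 6 + 3 + 4 + 2 + 4 = 24.
24 equals 24, so the answer is Yes.

Yes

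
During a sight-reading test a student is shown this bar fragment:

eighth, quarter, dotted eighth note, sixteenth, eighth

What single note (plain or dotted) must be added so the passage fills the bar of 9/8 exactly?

dotted quarter note

The bar of 9/8 = 18 sixteenth notes.
Express everything in sixteenth notes: eighth = 2; quarter = 4; dotted eighth note = 3; sixteenth = 1; eighth = 2.
Total: 2 + 4 + 3 + 1 + 2 = 12.
Remaining: 18 − 12 = 6 sixteenth notes, which is a dotted quarter note.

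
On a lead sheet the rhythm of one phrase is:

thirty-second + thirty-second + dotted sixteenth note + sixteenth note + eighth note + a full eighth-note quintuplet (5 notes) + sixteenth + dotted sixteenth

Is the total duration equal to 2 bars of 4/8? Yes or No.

Yes

One bar of 4/8 = 16 thirty-second notes, so 2 bars = 32.
Convert each value to thirty-second notes: thirty-second = 1; thirty-second = 1; dotted sixteenth note = 3; sixteenth note = 2; eighth note = 4; a full eighth-note quintuplet (5 notes) (five quintuplet eighths span one half) = 16; sixteenth = 2; dotted sixteenth = 3.
Altogether 1 + 1 + 3 + 2 + 4 + 16 + 2 + 3 = 32.
32 equals 32, so the answer is Yes.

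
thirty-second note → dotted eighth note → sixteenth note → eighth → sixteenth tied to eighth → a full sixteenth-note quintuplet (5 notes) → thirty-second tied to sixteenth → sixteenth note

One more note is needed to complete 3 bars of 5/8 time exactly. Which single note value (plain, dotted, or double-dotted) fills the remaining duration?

double-dotted half note

3 bars of 5/8 = 60 thirty-second notes.
Express everything in thirty-second notes: thirty-second note = 1; dotted eighth note = 6; sixteenth note = 2; eighth = 4; sixteenth tied to eighth (sixteenth + eighth) = 6; a full sixteenth-note quintuplet (5 notes) (five quintuplet sixteenths span one quarter) = 8; thirty-second tied to sixteenth (thirty-second + sixteenth) = 3; sixteenth note = 2.
Total: 1 + 6 + 2 + 4 + 6 + 8 + 3 + 2 = 32.
Remaining: 60 − 32 = 28 thirty-second notes, which is a double-dotted half note.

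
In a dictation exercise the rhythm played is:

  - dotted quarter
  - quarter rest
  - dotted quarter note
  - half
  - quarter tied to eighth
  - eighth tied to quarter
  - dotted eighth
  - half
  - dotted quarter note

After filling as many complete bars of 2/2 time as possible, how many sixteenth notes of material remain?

One bar of 2/2 = 16 sixteenth notes.
In sixteenth notes: dotted quarter = 6; quarter rest = 4; dotted quarter note = 6; half = 8; quarter tied to eighth (quarter + eighth) = 6; eighth tied to quarter (eighth + quarter) = 6; dotted eighth = 3; half = 8; dotted quarter note = 6.
Altogether 6 + 4 + 6 + 8 + 6 + 6 + 3 + 8 + 6 = 53.
53 ÷ 16 = 3 complete bars with 5 sixteenth notes remaining.

5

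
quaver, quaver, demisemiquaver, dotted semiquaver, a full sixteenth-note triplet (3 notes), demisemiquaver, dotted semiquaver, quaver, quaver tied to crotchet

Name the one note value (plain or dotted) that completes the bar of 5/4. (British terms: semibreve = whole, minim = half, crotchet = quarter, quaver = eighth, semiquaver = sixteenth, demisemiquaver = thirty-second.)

The bar of 5/4 = 40 thirty-second notes.
In thirty-second notes: quaver = 4; quaver = 4; demisemiquaver = 1; dotted semiquaver = 3; a full sixteenth-note triplet (3 notes) (three triplet sixteenths span one eighth) = 4; demisemiquaver = 1; dotted semiquaver = 3; quaver = 4; quaver tied to crotchet (quaver + crotchet) = 12.
Adding: 4 + 4 + 1 + 3 + 4 + 1 + 3 + 4 + 12 = 36.
Remaining: 40 − 36 = 4 thirty-second notes, which is a eighth note.

eighth note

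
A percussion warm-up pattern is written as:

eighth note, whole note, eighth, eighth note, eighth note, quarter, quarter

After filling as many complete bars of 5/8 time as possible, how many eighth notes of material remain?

1

One bar of 5/8 = 5 eighth notes.
Express everything in eighth notes: eighth note = 1; whole note = 8; eighth = 1; eighth note = 1; eighth note = 1; quarter = 2; quarter = 2.
Altogether 1 + 8 + 1 + 1 + 1 + 2 + 2 = 16.
16 ÷ 5 = 3 complete bars with 1 eighth note remaining.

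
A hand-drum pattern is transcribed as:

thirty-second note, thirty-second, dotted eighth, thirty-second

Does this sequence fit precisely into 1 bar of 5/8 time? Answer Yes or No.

No

One bar of 5/8 = 20 thirty-second notes.
Working in thirty-second notes: thirty-second note = 1; thirty-second = 1; dotted eighth = 6; thirty-second = 1.
Total: 1 + 1 + 6 + 1 = 9.
9 falls short of 20, so the answer is No.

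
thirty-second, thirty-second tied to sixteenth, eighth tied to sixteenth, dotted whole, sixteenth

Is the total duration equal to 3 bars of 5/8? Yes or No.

One bar of 5/8 = 20 thirty-second notes, so 3 bars = 60.
Express everything in thirty-second notes: thirty-second = 1; thirty-second tied to sixteenth (thirty-second + sixteenth) = 3; eighth tied to sixteenth (eighth + sixteenth) = 6; dotted whole = 48; sixteenth = 2.
Sum: 1 + 3 + 6 + 48 + 2 = 60.
60 equals 60, so the answer is Yes.

Yes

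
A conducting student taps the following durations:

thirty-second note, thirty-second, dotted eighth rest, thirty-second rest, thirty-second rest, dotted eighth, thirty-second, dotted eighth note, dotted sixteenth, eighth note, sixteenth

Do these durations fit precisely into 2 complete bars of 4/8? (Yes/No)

One bar of 4/8 = 16 thirty-second notes, so 2 bars = 32.
Convert each value to thirty-second notes: thirty-second note = 1; thirty-second = 1; dotted eighth rest = 6; thirty-second rest = 1; thirty-second rest = 1; dotted eighth = 6; thirty-second = 1; dotted eighth note = 6; dotted sixteenth = 3; eighth note = 4; sixteenth = 2.
Sum: 1 + 1 + 6 + 1 + 1 + 6 + 1 + 6 + 3 + 4 + 2 = 32.
32 equals 32, so the answer is Yes.

Yes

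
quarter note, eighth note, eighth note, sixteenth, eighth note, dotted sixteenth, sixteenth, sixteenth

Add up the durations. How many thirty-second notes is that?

In thirty-second notes: quarter note = 8; eighth note = 4; eighth note = 4; sixteenth = 2; eighth note = 4; dotted sixteenth = 3; sixteenth = 2; sixteenth = 2.
Total: 8 + 4 + 4 + 2 + 4 + 3 + 2 + 2 = 29 thirty-second notes.

29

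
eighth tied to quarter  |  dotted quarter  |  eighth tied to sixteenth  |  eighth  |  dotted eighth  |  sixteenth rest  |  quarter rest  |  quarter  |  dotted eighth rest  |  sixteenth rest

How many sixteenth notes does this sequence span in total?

Working in sixteenth notes: eighth tied to quarter (eighth + quarter) = 6; dotted quarter = 6; eighth tied to sixteenth (eighth + sixteenth) = 3; eighth = 2; dotted eighth = 3; sixteenth rest = 1; quarter rest = 4; quarter = 4; dotted eighth rest = 3; sixteenth rest = 1.
Sum: 6 + 6 + 3 + 2 + 3 + 1 + 4 + 4 + 3 + 1 = 33 sixteenth notes.

33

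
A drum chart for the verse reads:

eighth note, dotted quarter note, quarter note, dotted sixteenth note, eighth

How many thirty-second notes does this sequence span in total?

31

Working in thirty-second notes: eighth note = 4; dotted quarter note = 12; quarter note = 8; dotted sixteenth note = 3; eighth = 4.
Altogether 4 + 12 + 8 + 3 + 4 = 31 thirty-second notes.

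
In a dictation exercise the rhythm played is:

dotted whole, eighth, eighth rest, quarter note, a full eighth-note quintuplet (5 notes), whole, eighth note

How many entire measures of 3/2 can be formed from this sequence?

One bar of 3/2 = 12 eighth notes.
In eighth notes: dotted whole = 12; eighth = 1; eighth rest = 1; quarter note = 2; a full eighth-note quintuplet (5 notes) (five quintuplet eighths span one half) = 4; whole = 8; eighth note = 1.
Sum: 12 + 1 + 1 + 2 + 4 + 8 + 1 = 29.
29 ÷ 12 = 2 complete bars with 5 left over.

2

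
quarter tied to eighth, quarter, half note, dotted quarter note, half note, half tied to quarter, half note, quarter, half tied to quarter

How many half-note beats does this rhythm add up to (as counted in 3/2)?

One half-note beat = 4 eighth notes.
Express everything in eighth notes: quarter tied to eighth (quarter + eighth) = 3; quarter = 2; half note = 4; dotted quarter note = 3; half note = 4; half tied to quarter (half + quarter) = 6; half note = 4; quarter = 2; half tied to quarter (half + quarter) = 6.
Total: 3 + 2 + 4 + 3 + 4 + 6 + 4 + 2 + 6 = 34.
34 ÷ 4 = 8.5 beats.

8.5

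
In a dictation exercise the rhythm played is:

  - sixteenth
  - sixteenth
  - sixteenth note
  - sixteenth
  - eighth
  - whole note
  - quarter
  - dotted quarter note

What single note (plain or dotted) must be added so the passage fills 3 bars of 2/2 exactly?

whole note

3 bars of 2/2 = 48 sixteenth notes.
Working in sixteenth notes: sixteenth = 1; sixteenth = 1; sixteenth note = 1; sixteenth = 1; eighth = 2; whole note = 16; quarter = 4; dotted quarter note = 6.
Adding: 1 + 1 + 1 + 1 + 2 + 16 + 4 + 6 = 32.
Remaining: 48 − 32 = 16 sixteenth notes, which is a whole note.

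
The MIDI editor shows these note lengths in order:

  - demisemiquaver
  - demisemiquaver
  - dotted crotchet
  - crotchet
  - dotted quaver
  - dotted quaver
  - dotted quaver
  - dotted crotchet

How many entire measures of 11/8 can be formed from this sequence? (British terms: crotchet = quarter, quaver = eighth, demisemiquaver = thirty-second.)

One bar of 11/8 = 44 thirty-second notes.
In thirty-second notes: demisemiquaver = 1; demisemiquaver = 1; dotted crotchet = 12; crotchet = 8; dotted quaver = 6; dotted quaver = 6; dotted quaver = 6; dotted crotchet = 12.
Sum: 1 + 1 + 12 + 8 + 6 + 6 + 6 + 12 = 52.
52 ÷ 44 = 1 complete bar with 8 left over.

1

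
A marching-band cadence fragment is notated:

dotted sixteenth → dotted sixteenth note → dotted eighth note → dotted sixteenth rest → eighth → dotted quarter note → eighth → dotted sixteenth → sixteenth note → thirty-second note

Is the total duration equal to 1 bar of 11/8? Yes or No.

One bar of 11/8 = 44 thirty-second notes.
In thirty-second notes: dotted sixteenth = 3; dotted sixteenth note = 3; dotted eighth note = 6; dotted sixteenth rest = 3; eighth = 4; dotted quarter note = 12; eighth = 4; dotted sixteenth = 3; sixteenth note = 2; thirty-second note = 1.
Sum: 3 + 3 + 6 + 3 + 4 + 12 + 4 + 3 + 2 + 1 = 41.
41 falls short of 44, so the answer is No.

No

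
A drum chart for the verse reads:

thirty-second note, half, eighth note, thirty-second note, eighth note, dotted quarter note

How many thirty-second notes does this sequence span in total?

Express everything in thirty-second notes: thirty-second note = 1; half = 16; eighth note = 4; thirty-second note = 1; eighth note = 4; dotted quarter note = 12.
Altogether 1 + 16 + 4 + 1 + 4 + 12 = 38 thirty-second notes.

38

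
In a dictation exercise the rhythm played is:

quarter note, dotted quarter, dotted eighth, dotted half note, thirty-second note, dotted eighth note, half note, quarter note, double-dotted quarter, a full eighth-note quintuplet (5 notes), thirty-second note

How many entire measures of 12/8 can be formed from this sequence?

2

One bar of 12/8 = 48 thirty-second notes.
Convert each value to thirty-second notes: quarter note = 8; dotted quarter = 12; dotted eighth = 6; dotted half note = 24; thirty-second note = 1; dotted eighth note = 6; half note = 16; quarter note = 8; double-dotted quarter = 14; a full eighth-note quintuplet (5 notes) (five quintuplet eighths span one half) = 16; thirty-second note = 1.
Sum: 8 + 12 + 6 + 24 + 1 + 6 + 16 + 8 + 14 + 16 + 1 = 112.
112 ÷ 48 = 2 complete bars with 16 left over.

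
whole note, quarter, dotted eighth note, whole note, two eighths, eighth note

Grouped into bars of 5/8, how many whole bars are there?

One bar of 5/8 = 10 sixteenth notes.
In sixteenth notes: whole note = 16; quarter = 4; dotted eighth note = 3; whole note = 16; eighth = 2; eighth = 2; eighth note = 2.
Adding: 16 + 4 + 3 + 16 + 2 + 2 + 2 = 45.
45 ÷ 10 = 4 complete bars with 5 left over.

4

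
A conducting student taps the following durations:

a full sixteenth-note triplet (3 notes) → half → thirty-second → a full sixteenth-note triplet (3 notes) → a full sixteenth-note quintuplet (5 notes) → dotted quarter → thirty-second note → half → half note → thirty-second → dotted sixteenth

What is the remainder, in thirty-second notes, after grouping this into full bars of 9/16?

10

One bar of 9/16 = 18 thirty-second notes.
Express everything in thirty-second notes: a full sixteenth-note triplet (3 notes) (three triplet sixteenths span one eighth) = 4; half = 16; thirty-second = 1; a full sixteenth-note triplet (3 notes) (three triplet sixteenths span one eighth) = 4; a full sixteenth-note quintuplet (5 notes) (five quintuplet sixteenths span one quarter) = 8; dotted quarter = 12; thirty-second note = 1; half = 16; half note = 16; thirty-second = 1; dotted sixteenth = 3.
Adding: 4 + 16 + 1 + 4 + 8 + 12 + 1 + 16 + 16 + 1 + 3 = 82.
82 ÷ 18 = 4 complete bars with 10 thirty-second notes remaining.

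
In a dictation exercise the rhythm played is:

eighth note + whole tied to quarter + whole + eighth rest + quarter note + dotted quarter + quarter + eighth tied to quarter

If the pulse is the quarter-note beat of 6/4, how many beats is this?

One quarter-note beat = 2 eighth notes.
In eighth notes: eighth note = 1; whole tied to quarter (whole + quarter) = 10; whole = 8; eighth rest = 1; quarter note = 2; dotted quarter = 3; quarter = 2; eighth tied to quarter (eighth + quarter) = 3.
Adding: 1 + 10 + 8 + 1 + 2 + 3 + 2 + 3 = 30.
30 ÷ 2 = 15 beats.

15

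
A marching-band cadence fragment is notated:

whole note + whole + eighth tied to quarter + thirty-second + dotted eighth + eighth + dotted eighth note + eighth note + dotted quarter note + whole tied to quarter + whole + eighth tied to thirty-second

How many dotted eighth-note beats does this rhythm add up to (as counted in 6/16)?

31

One dotted eighth-note beat = 6 thirty-second notes.
Working in thirty-second notes: whole note = 32; whole = 32; eighth tied to quarter (eighth + quarter) = 12; thirty-second = 1; dotted eighth = 6; eighth = 4; dotted eighth note = 6; eighth note = 4; dotted quarter note = 12; whole tied to quarter (whole + quarter) = 40; whole = 32; eighth tied to thirty-second (eighth + thirty-second) = 5.
Adding: 32 + 32 + 12 + 1 + 6 + 4 + 6 + 4 + 12 + 40 + 32 + 5 = 186.
186 ÷ 6 = 31 beats.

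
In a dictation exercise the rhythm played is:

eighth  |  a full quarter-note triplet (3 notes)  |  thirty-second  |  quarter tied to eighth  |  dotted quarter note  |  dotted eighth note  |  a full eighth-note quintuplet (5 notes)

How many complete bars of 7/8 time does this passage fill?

One bar of 7/8 = 28 thirty-second notes.
Express everything in thirty-second notes: eighth = 4; a full quarter-note triplet (3 notes) (three triplet quarters span one half) = 16; thirty-second = 1; quarter tied to eighth (quarter + eighth) = 12; dotted quarter note = 12; dotted eighth note = 6; a full eighth-note quintuplet (5 notes) (five quintuplet eighths span one half) = 16.
Sum: 4 + 16 + 1 + 12 + 12 + 6 + 16 = 67.
67 ÷ 28 = 2 complete bars with 11 left over.

2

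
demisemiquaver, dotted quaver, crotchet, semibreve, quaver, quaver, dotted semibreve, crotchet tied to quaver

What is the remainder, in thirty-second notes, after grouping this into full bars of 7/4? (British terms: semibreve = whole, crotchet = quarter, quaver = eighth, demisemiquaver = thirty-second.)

One bar of 7/4 = 56 thirty-second notes.
Express everything in thirty-second notes: demisemiquaver = 1; dotted quaver = 6; crotchet = 8; semibreve = 32; quaver = 4; quaver = 4; dotted semibreve = 48; crotchet tied to quaver (crotchet + quaver) = 12.
Altogether 1 + 6 + 8 + 32 + 4 + 4 + 48 + 12 = 115.
115 ÷ 56 = 2 complete bars with 3 thirty-second notes remaining.

3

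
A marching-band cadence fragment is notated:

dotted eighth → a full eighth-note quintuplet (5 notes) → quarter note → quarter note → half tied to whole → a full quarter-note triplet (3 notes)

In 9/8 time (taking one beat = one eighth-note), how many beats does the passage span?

25.5

One eighth-note beat = 2 sixteenth notes.
Each duration in sixteenth notes: dotted eighth = 3; a full eighth-note quintuplet (5 notes) (five quintuplet eighths span one half) = 8; quarter note = 4; quarter note = 4; half tied to whole (half + whole) = 24; a full quarter-note triplet (3 notes) (three triplet quarters span one half) = 8.
Adding: 3 + 8 + 4 + 4 + 24 + 8 = 51.
51 ÷ 2 = 25.5 beats.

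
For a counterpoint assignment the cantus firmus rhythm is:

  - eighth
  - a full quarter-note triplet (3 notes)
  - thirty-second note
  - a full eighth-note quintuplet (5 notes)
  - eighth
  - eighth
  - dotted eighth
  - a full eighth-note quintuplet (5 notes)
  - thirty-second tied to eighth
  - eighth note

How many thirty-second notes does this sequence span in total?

Working in thirty-second notes: eighth = 4; a full quarter-note triplet (3 notes) (three triplet quarters span one half) = 16; thirty-second note = 1; a full eighth-note quintuplet (5 notes) (five quintuplet eighths span one half) = 16; eighth = 4; eighth = 4; dotted eighth = 6; a full eighth-note quintuplet (5 notes) (five quintuplet eighths span one half) = 16; thirty-second tied to eighth (thirty-second + eighth) = 5; eighth note = 4.
Adding: 4 + 16 + 1 + 16 + 4 + 4 + 6 + 16 + 5 + 4 = 76 thirty-second notes.

76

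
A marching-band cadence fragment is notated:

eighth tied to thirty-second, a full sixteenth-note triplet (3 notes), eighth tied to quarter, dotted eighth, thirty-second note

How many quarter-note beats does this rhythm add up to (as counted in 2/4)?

3.5

One quarter-note beat = 8 thirty-second notes.
Express everything in thirty-second notes: eighth tied to thirty-second (eighth + thirty-second) = 5; a full sixteenth-note triplet (3 notes) (three triplet sixteenths span one eighth) = 4; eighth tied to quarter (eighth + quarter) = 12; dotted eighth = 6; thirty-second note = 1.
Adding: 5 + 4 + 12 + 6 + 1 = 28.
28 ÷ 8 = 3.5 beats.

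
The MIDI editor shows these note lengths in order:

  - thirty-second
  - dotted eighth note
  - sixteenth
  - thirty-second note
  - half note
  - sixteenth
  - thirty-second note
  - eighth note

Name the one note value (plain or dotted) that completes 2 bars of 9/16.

2 bars of 9/16 = 36 thirty-second notes.
Each duration in thirty-second notes: thirty-second = 1; dotted eighth note = 6; sixteenth = 2; thirty-second note = 1; half note = 16; sixteenth = 2; thirty-second note = 1; eighth note = 4.
Total: 1 + 6 + 2 + 1 + 16 + 2 + 1 + 4 = 33.
Remaining: 36 − 33 = 3 thirty-second notes, which is a dotted sixteenth note.

dotted sixteenth note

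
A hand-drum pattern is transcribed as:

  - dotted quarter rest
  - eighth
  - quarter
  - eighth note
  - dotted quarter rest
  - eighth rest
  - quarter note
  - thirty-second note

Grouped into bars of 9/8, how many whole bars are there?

1

One bar of 9/8 = 36 thirty-second notes.
Each duration in thirty-second notes: dotted quarter rest = 12; eighth = 4; quarter = 8; eighth note = 4; dotted quarter rest = 12; eighth rest = 4; quarter note = 8; thirty-second note = 1.
Total: 12 + 4 + 8 + 4 + 12 + 4 + 8 + 1 = 53.
53 ÷ 36 = 1 complete bar with 17 left over.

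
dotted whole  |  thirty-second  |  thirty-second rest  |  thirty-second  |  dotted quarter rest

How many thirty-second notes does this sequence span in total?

63

Express everything in thirty-second notes: dotted whole = 48; thirty-second = 1; thirty-second rest = 1; thirty-second = 1; dotted quarter rest = 12.
Sum: 48 + 1 + 1 + 1 + 12 = 63 thirty-second notes.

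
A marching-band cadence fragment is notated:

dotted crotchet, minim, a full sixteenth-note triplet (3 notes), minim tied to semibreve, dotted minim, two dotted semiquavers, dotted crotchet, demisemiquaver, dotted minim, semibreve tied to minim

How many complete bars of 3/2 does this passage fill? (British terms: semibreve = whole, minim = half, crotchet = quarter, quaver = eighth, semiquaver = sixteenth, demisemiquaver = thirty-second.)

4

One bar of 3/2 = 48 thirty-second notes.
Each duration in thirty-second notes: dotted crotchet = 12; minim = 16; a full sixteenth-note triplet (3 notes) (three triplet sixteenths span one eighth) = 4; minim tied to semibreve (minim + semibreve) = 48; dotted minim = 24; dotted semiquaver = 3; dotted semiquaver = 3; dotted crotchet = 12; demisemiquaver = 1; dotted minim = 24; semibreve tied to minim (semibreve + minim) = 48.
Adding: 12 + 16 + 4 + 48 + 24 + 3 + 3 + 12 + 1 + 24 + 48 = 195.
195 ÷ 48 = 4 complete bars with 3 left over.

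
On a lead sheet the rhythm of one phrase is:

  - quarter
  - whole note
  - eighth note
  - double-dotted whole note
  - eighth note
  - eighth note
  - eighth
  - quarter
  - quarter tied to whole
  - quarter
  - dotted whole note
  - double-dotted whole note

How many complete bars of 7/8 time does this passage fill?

One bar of 7/8 = 7 eighth notes.
Express everything in eighth notes: quarter = 2; whole note = 8; eighth note = 1; double-dotted whole note = 14; eighth note = 1; eighth note = 1; eighth = 1; quarter = 2; quarter tied to whole (quarter + whole) = 10; quarter = 2; dotted whole note = 12; double-dotted whole note = 14.
Adding: 2 + 8 + 1 + 14 + 1 + 1 + 1 + 2 + 10 + 2 + 12 + 14 = 68.
68 ÷ 7 = 9 complete bars with 5 left over.

9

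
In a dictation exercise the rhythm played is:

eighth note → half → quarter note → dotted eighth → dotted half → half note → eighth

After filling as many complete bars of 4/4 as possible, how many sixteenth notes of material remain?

7

One bar of 4/4 = 16 sixteenth notes.
Convert each value to sixteenth notes: eighth note = 2; half = 8; quarter note = 4; dotted eighth = 3; dotted half = 12; half note = 8; eighth = 2.
Sum: 2 + 8 + 4 + 3 + 12 + 8 + 2 = 39.
39 ÷ 16 = 2 complete bars with 7 sixteenth notes remaining.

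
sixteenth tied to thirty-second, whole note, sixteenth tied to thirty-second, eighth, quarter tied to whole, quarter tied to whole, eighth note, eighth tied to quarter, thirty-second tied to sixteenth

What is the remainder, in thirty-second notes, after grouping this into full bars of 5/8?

1

One bar of 5/8 = 20 thirty-second notes.
Working in thirty-second notes: sixteenth tied to thirty-second (sixteenth + thirty-second) = 3; whole note = 32; sixteenth tied to thirty-second (sixteenth + thirty-second) = 3; eighth = 4; quarter tied to whole (quarter + whole) = 40; quarter tied to whole (quarter + whole) = 40; eighth note = 4; eighth tied to quarter (eighth + quarter) = 12; thirty-second tied to sixteenth (thirty-second + sixteenth) = 3.
Total: 3 + 32 + 3 + 4 + 40 + 40 + 4 + 12 + 3 = 141.
141 ÷ 20 = 7 complete bars with 1 thirty-second note remaining.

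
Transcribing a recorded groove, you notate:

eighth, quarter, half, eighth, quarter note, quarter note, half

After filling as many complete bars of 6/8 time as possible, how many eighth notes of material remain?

4

One bar of 6/8 = 6 eighth notes.
Each duration in eighth notes: eighth = 1; quarter = 2; half = 4; eighth = 1; quarter note = 2; quarter note = 2; half = 4.
Total: 1 + 2 + 4 + 1 + 2 + 2 + 4 = 16.
16 ÷ 6 = 2 complete bars with 4 eighth notes remaining.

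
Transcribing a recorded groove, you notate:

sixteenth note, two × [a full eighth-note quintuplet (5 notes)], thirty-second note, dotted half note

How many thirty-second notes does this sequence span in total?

59

Convert each value to thirty-second notes: sixteenth note = 2; a full eighth-note quintuplet (5 notes) (five quintuplet eighths span one half) = 16; a full eighth-note quintuplet (5 notes) (five quintuplet eighths span one half) = 16; thirty-second note = 1; dotted half note = 24.
Sum: 2 + 16 + 16 + 1 + 24 = 59 thirty-second notes.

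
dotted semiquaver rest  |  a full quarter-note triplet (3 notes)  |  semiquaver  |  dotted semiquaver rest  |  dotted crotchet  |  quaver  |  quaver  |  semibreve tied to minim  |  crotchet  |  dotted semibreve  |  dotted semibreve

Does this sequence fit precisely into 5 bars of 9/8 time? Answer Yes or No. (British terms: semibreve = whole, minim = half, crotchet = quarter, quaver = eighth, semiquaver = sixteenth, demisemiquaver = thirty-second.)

One bar of 9/8 = 36 thirty-second notes, so 5 bars = 180.
Convert each value to thirty-second notes: dotted semiquaver rest = 3; a full quarter-note triplet (3 notes) (three triplet quarters span one half) = 16; semiquaver = 2; dotted semiquaver rest = 3; dotted crotchet = 12; quaver = 4; quaver = 4; semibreve tied to minim (semibreve + minim) = 48; crotchet = 8; dotted semibreve = 48; dotted semibreve = 48.
Sum: 3 + 16 + 2 + 3 + 12 + 4 + 4 + 48 + 8 + 48 + 48 = 196.
196 exceeds 180, so the answer is No.

No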